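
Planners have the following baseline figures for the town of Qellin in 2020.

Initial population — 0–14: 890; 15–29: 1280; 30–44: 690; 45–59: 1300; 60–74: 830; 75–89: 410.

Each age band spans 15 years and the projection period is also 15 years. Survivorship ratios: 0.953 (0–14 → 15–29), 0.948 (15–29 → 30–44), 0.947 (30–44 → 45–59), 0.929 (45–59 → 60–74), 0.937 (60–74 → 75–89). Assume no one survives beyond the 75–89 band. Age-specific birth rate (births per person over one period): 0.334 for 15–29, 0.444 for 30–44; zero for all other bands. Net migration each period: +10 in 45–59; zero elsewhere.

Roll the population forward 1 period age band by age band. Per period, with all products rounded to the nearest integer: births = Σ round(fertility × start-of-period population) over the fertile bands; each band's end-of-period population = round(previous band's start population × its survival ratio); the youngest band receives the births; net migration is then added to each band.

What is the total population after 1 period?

Let band 1 be 0–14 through band 6 = 75–89.
[period 1]
Births: 1280 × 0.334 = 428 ; 690 × 0.444 = 306 ⇒ total 734
Band 2: 890 × 0.953 = 848
Band 3: 1280 × 0.948 = 1213
Band 4: 690 × 0.947 = 653
Band 5: 1300 × 0.929 = 1208
Band 6: 830 × 0.937 = 778
Net migration: Band 4 + 10 → 663
→ [734, 848, 1213, 663, 1208, 778]
Total after period 1: 734 + 848 + 1213 + 663 + 1208 + 778 = 5444

5444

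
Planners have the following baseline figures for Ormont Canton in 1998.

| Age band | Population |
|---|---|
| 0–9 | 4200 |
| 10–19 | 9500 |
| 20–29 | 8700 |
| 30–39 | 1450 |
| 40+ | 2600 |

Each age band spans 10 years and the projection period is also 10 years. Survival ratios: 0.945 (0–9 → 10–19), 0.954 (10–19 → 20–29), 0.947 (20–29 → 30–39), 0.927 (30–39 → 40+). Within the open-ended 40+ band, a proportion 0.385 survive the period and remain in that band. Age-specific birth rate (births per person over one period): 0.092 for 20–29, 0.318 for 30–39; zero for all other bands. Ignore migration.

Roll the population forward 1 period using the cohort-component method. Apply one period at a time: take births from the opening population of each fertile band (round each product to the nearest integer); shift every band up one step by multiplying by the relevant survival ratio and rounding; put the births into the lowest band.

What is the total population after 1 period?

[period 1]
Births: 8700 * 0.092 = 800 ; 1450 * 0.318 = 461 — total 1261
10–19: 4200 * 0.945 = 3969
20–29: 9500 * 0.954 = 9063
30–39: 8700 * 0.947 = 8239
40+: 1450 * 0.927 + 2600 * 0.385 = 1344 + 1001 = 2345
→ [1261, 3969, 9063, 8239, 2345]
Total after period 1: 1261 + 3969 + 9063 + 8239 + 2345 = 24877

24877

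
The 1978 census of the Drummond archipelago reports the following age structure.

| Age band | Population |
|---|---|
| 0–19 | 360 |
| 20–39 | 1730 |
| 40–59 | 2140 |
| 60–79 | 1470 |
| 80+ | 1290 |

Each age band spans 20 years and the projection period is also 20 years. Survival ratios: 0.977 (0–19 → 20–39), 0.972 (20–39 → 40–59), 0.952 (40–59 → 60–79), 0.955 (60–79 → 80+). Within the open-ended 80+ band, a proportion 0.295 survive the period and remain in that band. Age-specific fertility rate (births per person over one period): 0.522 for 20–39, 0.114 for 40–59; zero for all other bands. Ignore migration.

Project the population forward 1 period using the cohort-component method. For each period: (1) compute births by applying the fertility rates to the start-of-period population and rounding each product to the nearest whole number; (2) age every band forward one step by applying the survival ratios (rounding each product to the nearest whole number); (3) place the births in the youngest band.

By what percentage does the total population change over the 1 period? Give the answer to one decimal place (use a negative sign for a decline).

Period 1.
Births: 1730 * 0.522 = 903 ; 2140 * 0.114 = 244 → total 1147
20–39: 360 * 0.977 = 352
40–59: 1730 * 0.972 = 1682
60–79: 2140 * 0.952 = 2037
80+: 1470 * 0.955 + 1290 * 0.295 = 1404 + 381 = 1785
End of period: [1147, 352, 1682, 2037, 1785]
Total: 6990 → 7003; change = 13; percentage change = 0.2%

0.2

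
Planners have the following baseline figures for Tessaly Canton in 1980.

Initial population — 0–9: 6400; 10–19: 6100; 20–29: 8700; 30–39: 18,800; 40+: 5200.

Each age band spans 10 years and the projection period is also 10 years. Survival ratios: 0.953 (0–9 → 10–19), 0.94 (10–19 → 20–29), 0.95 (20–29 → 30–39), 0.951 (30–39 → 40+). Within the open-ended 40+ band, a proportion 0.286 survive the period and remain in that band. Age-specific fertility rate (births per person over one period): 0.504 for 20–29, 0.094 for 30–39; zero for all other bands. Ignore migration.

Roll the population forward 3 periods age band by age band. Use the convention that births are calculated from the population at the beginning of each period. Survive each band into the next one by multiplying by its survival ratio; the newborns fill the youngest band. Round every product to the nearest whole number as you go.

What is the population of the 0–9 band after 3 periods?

Period 1:
Births: 8700 × 0.504 = 4385  |  18800 × 0.094 = 1767 ⇒ total 6152
10–19: 6400 × 0.953 = 6099
20–29: 6100 × 0.94 = 5734
30–39: 8700 × 0.95 = 8265
40+: 18800 × 0.951 + 5200 × 0.286 = 17879 + 1487 = 19366
Population now: 0–9=6152, 10–19=6099, 20–29=5734, 30–39=8265, 40+=19366
Period 2:
Births: 5734 × 0.504 = 2890  |  8265 × 0.094 = 777 ⇒ total 3667
10–19: 6152 × 0.953 = 5863
20–29: 6099 × 0.94 = 5733
30–39: 5734 × 0.95 = 5447
40+: 8265 × 0.951 + 19366 × 0.286 = 7860 + 5539 = 13399
Population now: 0–9=3667, 10–19=5863, 20–29=5733, 30–39=5447, 40+=13399
Period 3:
Births: 5733 × 0.504 = 2889  |  5447 × 0.094 = 512 ⇒ total 3401
10–19: 3667 × 0.953 = 3495
20–29: 5863 × 0.94 = 5511
30–39: 5733 × 0.95 = 5446
40+: 5447 × 0.951 + 13399 × 0.286 = 5180 + 3832 = 9012
Population now: 0–9=3401, 10–19=3495, 20–29=5511, 30–39=5446, 40+=9012

3401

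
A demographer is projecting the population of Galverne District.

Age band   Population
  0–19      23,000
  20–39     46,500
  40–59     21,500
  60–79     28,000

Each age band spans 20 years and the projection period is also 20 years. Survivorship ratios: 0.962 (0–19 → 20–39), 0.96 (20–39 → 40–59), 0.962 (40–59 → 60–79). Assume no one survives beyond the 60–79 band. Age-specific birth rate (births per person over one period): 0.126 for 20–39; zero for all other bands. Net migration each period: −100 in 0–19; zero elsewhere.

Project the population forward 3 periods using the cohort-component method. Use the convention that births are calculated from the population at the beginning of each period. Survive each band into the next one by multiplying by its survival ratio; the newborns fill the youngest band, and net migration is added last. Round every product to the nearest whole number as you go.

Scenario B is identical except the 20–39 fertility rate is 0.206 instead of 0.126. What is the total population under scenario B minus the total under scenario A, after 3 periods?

Numbering the groups 1..4 from youngest to oldest:
[period 1]
Births: 46500 * 0.126 = 5859
Group 2: 23000 * 0.962 = 22126
Group 3: 46500 * 0.96 = 44640
Group 4: 21500 * 0.962 = 20683
Net migration: Group 1 − 100 → 5759
End of period: [5759, 22126, 44640, 20683]
[period 2]
Births: 22126 * 0.126 = 2788
Group 2: 5759 * 0.962 = 5540
Group 3: 22126 * 0.96 = 21241
Group 4: 44640 * 0.962 = 42944
Net migration: Group 1 − 100 → 2688
End of period: [2688, 5540, 21241, 42944]
[period 3]
Births: 5540 * 0.126 = 698
Group 2: 2688 * 0.962 = 2586
Group 3: 5540 * 0.96 = 5318
Group 4: 21241 * 0.962 = 20434
Net migration: Group 1 − 100 → 598
End of period: [598, 2586, 5318, 20434]
Scenario A total after 3 periods: 28936
Scenario B projection —
[period 1]
Births: 46500 * 0.206 = 9579
Group 2: 23000 * 0.962 = 22126
Group 3: 46500 * 0.96 = 44640
Group 4: 21500 * 0.962 = 20683
Net migration: Group 1 − 100 → 9479
End of period: [9479, 22126, 44640, 20683]
[period 2]
Births: 22126 * 0.206 = 4558
Group 2: 9479 * 0.962 = 9119
Group 3: 22126 * 0.96 = 21241
Group 4: 44640 * 0.962 = 42944
Net migration: Group 1 − 100 → 4458
End of period: [4458, 9119, 21241, 42944]
[period 3]
Births: 9119 * 0.206 = 1879
Group 2: 4458 * 0.962 = 4289
Group 3: 9119 * 0.96 = 8754
Group 4: 21241 * 0.962 = 20434
Net migration: Group 1 − 100 → 1779
End of period: [1779, 4289, 8754, 20434]
Scenario B total after 3 periods: 35256
Difference B − A = 35256 − 28936 = 6320

6320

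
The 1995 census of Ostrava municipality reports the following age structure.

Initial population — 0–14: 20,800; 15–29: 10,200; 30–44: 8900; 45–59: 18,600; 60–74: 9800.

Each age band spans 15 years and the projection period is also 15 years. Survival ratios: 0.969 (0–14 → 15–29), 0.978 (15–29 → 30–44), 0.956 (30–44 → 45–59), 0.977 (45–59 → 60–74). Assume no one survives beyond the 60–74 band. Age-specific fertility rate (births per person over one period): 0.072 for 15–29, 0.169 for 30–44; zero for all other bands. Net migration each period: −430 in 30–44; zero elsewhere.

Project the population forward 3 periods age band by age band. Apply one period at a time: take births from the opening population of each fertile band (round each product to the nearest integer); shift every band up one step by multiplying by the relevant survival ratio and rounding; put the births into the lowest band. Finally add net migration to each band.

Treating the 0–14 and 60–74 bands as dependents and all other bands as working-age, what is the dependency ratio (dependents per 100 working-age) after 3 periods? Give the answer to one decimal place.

Numbering the groups 1..5 from youngest to oldest:
— Period 1 —
Births: 10200 × 0.072 = 734 ; 8900 × 0.169 = 1504 → total 2238
Group 2: 20800 × 0.969 = 20155
Group 3: 10200 × 0.978 = 9976
Group 4: 8900 × 0.956 = 8508
Group 5: 18600 × 0.977 = 18172
Net migration: Group 3 − 430 → 9546
Giving 2238 / 20155 / 9546 / 8508 / 18172.
— Period 2 —
Births: 20155 × 0.072 = 1451 ; 9546 × 0.169 = 1613 → total 3064
Group 2: 2238 × 0.969 = 2169
Group 3: 20155 × 0.978 = 19712
Group 4: 9546 × 0.956 = 9126
Group 5: 8508 × 0.977 = 8312
Net migration: Group 3 − 430 → 19282
Giving 3064 / 2169 / 19282 / 9126 / 8312.
— Period 3 —
Births: 2169 × 0.072 = 156 ; 19282 × 0.169 = 3259 → total 3415
Group 2: 3064 × 0.969 = 2969
Group 3: 2169 × 0.978 = 2121
Group 4: 19282 × 0.956 = 18434
Group 5: 9126 × 0.977 = 8916
Net migration: Group 3 − 430 → 1691
Giving 3415 / 2969 / 1691 / 18434 / 8916.
Dependents (band 0–14 + band 60–74) = 3415 + 8916 = 12331; working-age = 23094; ratio = 12331/23094 × 100 = 53.4

53.4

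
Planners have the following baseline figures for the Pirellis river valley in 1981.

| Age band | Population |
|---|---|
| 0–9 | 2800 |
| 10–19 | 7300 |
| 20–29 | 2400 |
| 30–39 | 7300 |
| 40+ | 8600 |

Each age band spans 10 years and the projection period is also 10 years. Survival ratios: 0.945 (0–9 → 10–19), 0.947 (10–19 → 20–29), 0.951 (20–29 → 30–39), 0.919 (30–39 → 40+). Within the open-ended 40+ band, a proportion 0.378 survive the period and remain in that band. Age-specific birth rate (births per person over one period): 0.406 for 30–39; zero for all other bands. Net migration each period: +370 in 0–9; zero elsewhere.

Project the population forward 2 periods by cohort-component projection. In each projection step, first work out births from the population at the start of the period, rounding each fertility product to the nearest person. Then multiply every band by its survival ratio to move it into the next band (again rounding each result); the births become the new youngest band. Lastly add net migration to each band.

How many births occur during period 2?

926

[period 1]
Births: 7300 × 0.406 = 2964
10–19: 2800 × 0.945 = 2646
20–29: 7300 × 0.947 = 6913
30–39: 2400 × 0.951 = 2282
40+: 7300 × 0.919 + 8600 × 0.378 = 6709 + 3251 = 9960
Net migration: 0–9 + 370 → 3334
Giving 3334 / 2646 / 6913 / 2282 / 9960.
[period 2]
Births: 2282 × 0.406 = 926
10–19: 3334 × 0.945 = 3151
20–29: 2646 × 0.947 = 2506
30–39: 6913 × 0.951 = 6574
40+: 2282 × 0.919 + 9960 × 0.378 = 2097 + 3765 = 5862
Net migration: 0–9 + 370 → 1296
Giving 1296 / 3151 / 2506 / 6574 / 5862.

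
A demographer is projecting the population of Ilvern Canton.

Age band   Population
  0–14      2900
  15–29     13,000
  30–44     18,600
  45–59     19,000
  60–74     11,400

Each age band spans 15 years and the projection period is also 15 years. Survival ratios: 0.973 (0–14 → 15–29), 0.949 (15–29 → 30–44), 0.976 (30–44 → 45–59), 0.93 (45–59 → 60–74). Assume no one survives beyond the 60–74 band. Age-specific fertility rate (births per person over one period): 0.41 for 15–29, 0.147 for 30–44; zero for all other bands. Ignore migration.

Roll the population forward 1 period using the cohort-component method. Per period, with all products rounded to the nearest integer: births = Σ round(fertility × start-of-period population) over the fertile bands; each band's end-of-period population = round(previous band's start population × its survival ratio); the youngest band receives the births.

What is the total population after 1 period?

[period 1]
Births: 13000 * 0.41 = 5330  |  18600 * 0.147 = 2734 → 8064
15–29: 2900 * 0.973 = 2822
30–44: 13000 * 0.949 = 12337
45–59: 18600 * 0.976 = 18154
60–74: 19000 * 0.93 = 17670
Giving 8064 / 2822 / 12337 / 18154 / 17670.
Total after period 1: 8064 + 2822 + 12337 + 18154 + 17670 = 59047

59047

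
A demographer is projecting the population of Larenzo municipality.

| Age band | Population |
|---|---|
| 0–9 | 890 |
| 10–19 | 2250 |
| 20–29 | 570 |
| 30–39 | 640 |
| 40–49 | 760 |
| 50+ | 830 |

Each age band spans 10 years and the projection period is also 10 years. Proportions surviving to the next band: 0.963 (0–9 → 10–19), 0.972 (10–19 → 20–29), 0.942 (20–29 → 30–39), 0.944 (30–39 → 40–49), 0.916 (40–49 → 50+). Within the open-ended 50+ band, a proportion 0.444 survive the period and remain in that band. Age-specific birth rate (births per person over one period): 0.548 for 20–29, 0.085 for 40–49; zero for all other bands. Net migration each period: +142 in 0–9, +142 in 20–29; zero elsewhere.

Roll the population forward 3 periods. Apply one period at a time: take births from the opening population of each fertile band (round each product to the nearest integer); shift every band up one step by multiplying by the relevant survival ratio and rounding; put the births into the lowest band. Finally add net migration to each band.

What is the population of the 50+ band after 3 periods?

920

Let group 1 be 0–9 through group 6 = 50+.
After projecting period 1:
Births: 570 * 0.548 = 312, 760 * 0.085 = 65 → total 377
Group 2: 890 * 0.963 = 857
Group 3: 2250 * 0.972 = 2187
Group 4: 570 * 0.942 = 537
Group 5: 640 * 0.944 = 604
Group 6: 760 * 0.916 + 830 * 0.444 = 696 + 369 = 1065
Net migration: Group 1 + 142 → 519; Group 3 + 142 → 2329
Giving 519 / 857 / 2329 / 537 / 604 / 1065.
After projecting period 2:
Births: 2329 * 0.548 = 1276, 604 * 0.085 = 51 → total 1327
Group 2: 519 * 0.963 = 500
Group 3: 857 * 0.972 = 833
Group 4: 2329 * 0.942 = 2194
Group 5: 537 * 0.944 = 507
Group 6: 604 * 0.916 + 1065 * 0.444 = 553 + 473 = 1026
Net migration: Group 1 + 142 → 1469; Group 3 + 142 → 975
Giving 1469 / 500 / 975 / 2194 / 507 / 1026.
After projecting period 3:
Births: 975 * 0.548 = 534, 507 * 0.085 = 43 → total 577
Group 2: 1469 * 0.963 = 1415
Group 3: 500 * 0.972 = 486
Group 4: 975 * 0.942 = 918
Group 5: 2194 * 0.944 = 2071
Group 6: 507 * 0.916 + 1026 * 0.444 = 464 + 456 = 920
Net migration: Group 1 + 142 → 719; Group 3 + 142 → 628
Giving 719 / 1415 / 628 / 918 / 2071 / 920.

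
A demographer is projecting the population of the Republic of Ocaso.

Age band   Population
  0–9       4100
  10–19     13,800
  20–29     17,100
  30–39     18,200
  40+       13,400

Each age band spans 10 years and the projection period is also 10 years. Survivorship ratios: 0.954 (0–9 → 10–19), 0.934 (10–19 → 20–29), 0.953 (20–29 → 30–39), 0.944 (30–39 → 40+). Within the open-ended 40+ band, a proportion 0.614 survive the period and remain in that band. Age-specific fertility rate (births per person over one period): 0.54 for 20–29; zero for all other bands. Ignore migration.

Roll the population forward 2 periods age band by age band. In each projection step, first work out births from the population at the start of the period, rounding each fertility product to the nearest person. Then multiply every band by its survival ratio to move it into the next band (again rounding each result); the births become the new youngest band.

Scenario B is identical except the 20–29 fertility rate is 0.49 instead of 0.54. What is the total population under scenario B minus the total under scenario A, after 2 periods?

[period 1]
Births: 17100 * 0.54 = 9234
10–19: 4100 * 0.954 = 3911
20–29: 13800 * 0.934 = 12889
30–39: 17100 * 0.953 = 16296
40+: 18200 * 0.944 + 13400 * 0.614 = 17181 + 8228 = 25409
Giving 9234 / 3911 / 12889 / 16296 / 25409.
[period 2]
Births: 12889 * 0.54 = 6960
10–19: 9234 * 0.954 = 8809
20–29: 3911 * 0.934 = 3653
30–39: 12889 * 0.953 = 12283
40+: 16296 * 0.944 + 25409 * 0.614 = 15383 + 15601 = 30984
Giving 6960 / 8809 / 3653 / 12283 / 30984.
Scenario A total after 2 periods: 62689
Scenario B projection —
[period 1]
Births: 17100 * 0.49 = 8379
10–19: 4100 * 0.954 = 3911
20–29: 13800 * 0.934 = 12889
30–39: 17100 * 0.953 = 16296
40+: 18200 * 0.944 + 13400 * 0.614 = 17181 + 8228 = 25409
Giving 8379 / 3911 / 12889 / 16296 / 25409.
[period 2]
Births: 12889 * 0.49 = 6316
10–19: 8379 * 0.954 = 7994
20–29: 3911 * 0.934 = 3653
30–39: 12889 * 0.953 = 12283
40+: 16296 * 0.944 + 25409 * 0.614 = 15383 + 15601 = 30984
Giving 6316 / 7994 / 3653 / 12283 / 30984.
Scenario B total after 2 periods: 61230
Difference B − A = 61230 − 62689 = -1459

-1459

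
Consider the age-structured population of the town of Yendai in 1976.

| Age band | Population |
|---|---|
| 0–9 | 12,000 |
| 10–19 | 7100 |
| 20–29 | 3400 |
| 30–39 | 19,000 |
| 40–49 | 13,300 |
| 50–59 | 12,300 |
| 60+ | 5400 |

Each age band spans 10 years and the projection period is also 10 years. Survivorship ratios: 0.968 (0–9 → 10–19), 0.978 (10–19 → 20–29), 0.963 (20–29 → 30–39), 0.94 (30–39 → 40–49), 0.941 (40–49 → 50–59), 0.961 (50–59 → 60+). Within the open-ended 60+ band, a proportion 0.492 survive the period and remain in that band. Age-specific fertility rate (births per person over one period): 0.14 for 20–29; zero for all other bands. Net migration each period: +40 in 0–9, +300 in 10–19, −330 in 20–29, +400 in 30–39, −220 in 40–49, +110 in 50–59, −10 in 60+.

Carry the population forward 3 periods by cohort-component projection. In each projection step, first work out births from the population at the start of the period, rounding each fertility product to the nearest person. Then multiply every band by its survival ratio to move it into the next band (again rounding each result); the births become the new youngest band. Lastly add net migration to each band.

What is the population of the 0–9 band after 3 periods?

After projecting period 1:
Births: 3400 × 0.14 = 476
10–19: 12000 × 0.968 = 11616
20–29: 7100 × 0.978 = 6944
30–39: 3400 × 0.963 = 3274
40–49: 19000 × 0.94 = 17860
50–59: 13300 × 0.941 = 12515
60+: 12300 × 0.961 + 5400 × 0.492 = 11820 + 2657 = 14477
Net migration: 0–9 + 40 → 516; 10–19 + 300 → 11916; 20–29 − 330 → 6614; 30–39 + 400 → 3674; 40–49 − 220 → 17640; 50–59 + 110 → 12625; 60+ − 10 → 14467
Giving 516 / 11916 / 6614 / 3674 / 17640 / 12625 / 14467.
After projecting period 2:
Births: 6614 × 0.14 = 926
10–19: 516 × 0.968 = 499
20–29: 11916 × 0.978 = 11654
30–39: 6614 × 0.963 = 6369
40–49: 3674 × 0.94 = 3454
50–59: 17640 × 0.941 = 16599
60+: 12625 × 0.961 + 14467 × 0.492 = 12133 + 7118 = 19251
Net migration: 0–9 + 40 → 966; 10–19 + 300 → 799; 20–29 − 330 → 11324; 30–39 + 400 → 6769; 40–49 − 220 → 3234; 50–59 + 110 → 16709; 60+ − 10 → 19241
Giving 966 / 799 / 11324 / 6769 / 3234 / 16709 / 19241.
After projecting period 3:
Births: 11324 × 0.14 = 1585
10–19: 966 × 0.968 = 935
20–29: 799 × 0.978 = 781
30–39: 11324 × 0.963 = 10905
40–49: 6769 × 0.94 = 6363
50–59: 3234 × 0.941 = 3043
60+: 16709 × 0.961 + 19241 × 0.492 = 16057 + 9467 = 25524
Net migration: 0–9 + 40 → 1625; 10–19 + 300 → 1235; 20–29 − 330 → 451; 30–39 + 400 → 11305; 40–49 − 220 → 6143; 50–59 + 110 → 3153; 60+ − 10 → 25514
Giving 1625 / 1235 / 451 / 11305 / 6143 / 3153 / 25514.

1625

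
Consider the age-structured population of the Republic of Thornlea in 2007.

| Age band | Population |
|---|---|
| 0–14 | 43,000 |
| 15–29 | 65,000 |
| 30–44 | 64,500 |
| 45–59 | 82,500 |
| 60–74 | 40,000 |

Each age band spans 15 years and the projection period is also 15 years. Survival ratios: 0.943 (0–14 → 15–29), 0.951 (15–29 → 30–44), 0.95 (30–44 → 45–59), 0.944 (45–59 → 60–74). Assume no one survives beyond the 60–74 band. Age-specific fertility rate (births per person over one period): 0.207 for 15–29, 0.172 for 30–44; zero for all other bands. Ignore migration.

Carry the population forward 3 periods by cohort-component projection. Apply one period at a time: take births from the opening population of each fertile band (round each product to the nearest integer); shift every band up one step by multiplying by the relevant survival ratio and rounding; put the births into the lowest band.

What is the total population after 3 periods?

143452

Period 1:
Births: 65000 × 0.207 = 13455, 64500 × 0.172 = 11094 → 24549
15–29: 43000 × 0.943 = 40549
30–44: 65000 × 0.951 = 61815
45–59: 64500 × 0.95 = 61275
60–74: 82500 × 0.944 = 77880
Giving 24549 / 40549 / 61815 / 61275 / 77880.
Period 2:
Births: 40549 × 0.207 = 8394, 61815 × 0.172 = 10632 → 19026
15–29: 24549 × 0.943 = 23150
30–44: 40549 × 0.951 = 38562
45–59: 61815 × 0.95 = 58724
60–74: 61275 × 0.944 = 57844
Giving 19026 / 23150 / 38562 / 58724 / 57844.
Period 3:
Births: 23150 × 0.207 = 4792, 38562 × 0.172 = 6633 → 11425
15–29: 19026 × 0.943 = 17942
30–44: 23150 × 0.951 = 22016
45–59: 38562 × 0.95 = 36634
60–74: 58724 × 0.944 = 55435
Giving 11425 / 17942 / 22016 / 36634 / 55435.
Total after period 3: 11425 + 17942 + 22016 + 36634 + 55435 = 143452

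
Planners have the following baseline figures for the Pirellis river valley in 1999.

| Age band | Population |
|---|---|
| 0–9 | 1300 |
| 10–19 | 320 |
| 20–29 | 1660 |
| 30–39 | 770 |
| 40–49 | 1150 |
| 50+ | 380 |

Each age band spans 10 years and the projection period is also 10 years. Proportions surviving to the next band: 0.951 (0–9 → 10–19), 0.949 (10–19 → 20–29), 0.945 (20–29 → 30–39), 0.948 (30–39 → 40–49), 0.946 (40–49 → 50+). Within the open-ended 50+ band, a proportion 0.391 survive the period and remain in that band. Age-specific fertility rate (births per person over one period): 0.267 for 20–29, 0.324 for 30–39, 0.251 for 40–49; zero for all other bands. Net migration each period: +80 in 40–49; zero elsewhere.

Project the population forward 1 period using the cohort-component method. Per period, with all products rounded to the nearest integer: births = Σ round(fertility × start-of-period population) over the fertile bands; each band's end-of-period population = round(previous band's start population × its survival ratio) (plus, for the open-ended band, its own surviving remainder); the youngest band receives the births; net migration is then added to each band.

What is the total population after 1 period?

6137

After projecting period 1:
Births: 1660 × 0.267 = 443 ; 770 × 0.324 = 249 ; 1150 × 0.251 = 289 → 981
10–19: 1300 × 0.951 = 1236
20–29: 320 × 0.949 = 304
30–39: 1660 × 0.945 = 1569
40–49: 770 × 0.948 = 730
50+: 1150 × 0.946 + 380 × 0.391 = 1088 + 149 = 1237
Net migration: 40–49 + 80 → 810
Giving 981 / 1236 / 304 / 1569 / 810 / 1237.
Total after period 1: 981 + 1236 + 304 + 1569 + 810 + 1237 = 6137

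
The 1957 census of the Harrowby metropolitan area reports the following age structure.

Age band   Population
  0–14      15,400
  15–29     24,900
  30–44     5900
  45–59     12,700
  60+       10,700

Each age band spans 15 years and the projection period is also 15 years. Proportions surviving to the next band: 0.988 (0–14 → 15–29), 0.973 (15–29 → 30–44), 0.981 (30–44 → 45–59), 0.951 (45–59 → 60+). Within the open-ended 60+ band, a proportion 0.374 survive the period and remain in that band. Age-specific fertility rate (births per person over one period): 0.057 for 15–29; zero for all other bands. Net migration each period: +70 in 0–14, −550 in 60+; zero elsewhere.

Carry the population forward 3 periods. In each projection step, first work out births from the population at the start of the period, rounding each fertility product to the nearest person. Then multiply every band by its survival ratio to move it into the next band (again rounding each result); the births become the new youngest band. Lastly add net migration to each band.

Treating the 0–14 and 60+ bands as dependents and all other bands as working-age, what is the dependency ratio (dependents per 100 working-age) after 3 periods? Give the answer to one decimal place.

155.4

Period 1:
Births: 24900 × 0.057 = 1419
15–29: 15400 × 0.988 = 15215
30–44: 24900 × 0.973 = 24228
45–59: 5900 × 0.981 = 5788
60+: 12700 × 0.951 + 10700 × 0.374 = 12078 + 4002 = 16080
Net migration: 0–14 + 70 → 1489; 60+ − 550 → 15530
→ [1489, 15215, 24228, 5788, 15530]
Period 2:
Births: 15215 × 0.057 = 867
15–29: 1489 × 0.988 = 1471
30–44: 15215 × 0.973 = 14804
45–59: 24228 × 0.981 = 23768
60+: 5788 × 0.951 + 15530 × 0.374 = 5504 + 5808 = 11312
Net migration: 0–14 + 70 → 937; 60+ − 550 → 10762
→ [937, 1471, 14804, 23768, 10762]
Period 3:
Births: 1471 × 0.057 = 84
15–29: 937 × 0.988 = 926
30–44: 1471 × 0.973 = 1431
45–59: 14804 × 0.981 = 14523
60+: 23768 × 0.951 + 10762 × 0.374 = 22603 + 4025 = 26628
Net migration: 0–14 + 70 → 154; 60+ − 550 → 26078
→ [154, 926, 1431, 14523, 26078]
Dependents (band 0–14 + band 60+) = 154 + 26078 = 26232; working-age = 16880; ratio = 26232/16880 × 100 = 155.4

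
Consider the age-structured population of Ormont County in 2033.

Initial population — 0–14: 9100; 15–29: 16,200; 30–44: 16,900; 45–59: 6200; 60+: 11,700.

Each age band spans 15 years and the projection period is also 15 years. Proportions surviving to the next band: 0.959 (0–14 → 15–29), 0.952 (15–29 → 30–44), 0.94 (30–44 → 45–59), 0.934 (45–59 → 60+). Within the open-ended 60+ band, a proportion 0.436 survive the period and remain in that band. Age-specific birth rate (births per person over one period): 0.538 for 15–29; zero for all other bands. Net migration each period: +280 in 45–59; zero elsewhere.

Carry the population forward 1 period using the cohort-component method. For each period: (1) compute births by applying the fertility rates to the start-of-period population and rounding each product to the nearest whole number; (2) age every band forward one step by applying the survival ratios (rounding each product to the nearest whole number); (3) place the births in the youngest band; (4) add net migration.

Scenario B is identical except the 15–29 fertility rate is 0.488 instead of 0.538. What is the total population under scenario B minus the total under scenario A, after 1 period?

Call the bands 1 to 5, youngest first.
[period 1]
Births: 16200 × 0.538 = 8716
Band 2: 9100 × 0.959 = 8727
Band 3: 16200 × 0.952 = 15422
Band 4: 16900 × 0.94 = 15886
Band 5: 6200 × 0.934 + 11700 × 0.436 = 5791 + 5101 = 10892
Net migration: Band 4 + 280 → 16166
End of period: [8716, 8727, 15422, 16166, 10892]
Scenario A total after 1 period: 59923
Scenario B projection —
[period 1]
Births: 16200 × 0.488 = 7906
Band 2: 9100 × 0.959 = 8727
Band 3: 16200 × 0.952 = 15422
Band 4: 16900 × 0.94 = 15886
Band 5: 6200 × 0.934 + 11700 × 0.436 = 5791 + 5101 = 10892
Net migration: Band 4 + 280 → 16166
End of period: [7906, 8727, 15422, 16166, 10892]
Scenario B total after 1 period: 59113
Difference B − A = 59113 − 59923 = -810

-810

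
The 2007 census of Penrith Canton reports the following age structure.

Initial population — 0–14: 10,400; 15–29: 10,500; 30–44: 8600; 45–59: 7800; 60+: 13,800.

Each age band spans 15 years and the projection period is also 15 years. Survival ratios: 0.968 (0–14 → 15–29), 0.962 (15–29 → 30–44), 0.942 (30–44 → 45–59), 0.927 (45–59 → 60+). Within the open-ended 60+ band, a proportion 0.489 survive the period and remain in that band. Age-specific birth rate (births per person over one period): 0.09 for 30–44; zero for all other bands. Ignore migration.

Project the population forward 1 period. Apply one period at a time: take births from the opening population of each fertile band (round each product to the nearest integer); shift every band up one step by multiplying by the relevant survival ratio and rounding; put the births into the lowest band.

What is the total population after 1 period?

43022

— Period 1 —
Births: 8600 * 0.09 = 774
15–29: 10400 * 0.968 = 10067
30–44: 10500 * 0.962 = 10101
45–59: 8600 * 0.942 = 8101
60+: 7800 * 0.927 + 13800 * 0.489 = 7231 + 6748 = 13979
End of period: [774, 10067, 10101, 8101, 13979]
Total after period 1: 774 + 10067 + 10101 + 8101 + 13979 = 43022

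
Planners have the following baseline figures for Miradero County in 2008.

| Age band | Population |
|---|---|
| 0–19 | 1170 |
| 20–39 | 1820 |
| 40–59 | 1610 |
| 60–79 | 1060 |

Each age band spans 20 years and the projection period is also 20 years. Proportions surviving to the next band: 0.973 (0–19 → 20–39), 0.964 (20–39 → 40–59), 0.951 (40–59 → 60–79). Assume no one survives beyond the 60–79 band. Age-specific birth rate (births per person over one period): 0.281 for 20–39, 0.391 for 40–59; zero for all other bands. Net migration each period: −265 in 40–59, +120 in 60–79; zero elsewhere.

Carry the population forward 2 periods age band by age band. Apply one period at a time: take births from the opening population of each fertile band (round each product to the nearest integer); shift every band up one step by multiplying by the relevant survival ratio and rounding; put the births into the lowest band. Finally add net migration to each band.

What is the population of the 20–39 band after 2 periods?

1110

Period 1.
Births: 1820 × 0.281 = 511  |  1610 × 0.391 = 630 ⇒ total 1141
20–39: 1170 × 0.973 = 1138
40–59: 1820 × 0.964 = 1754
60–79: 1610 × 0.951 = 1531
Net migration: 40–59 − 265 → 1489; 60–79 + 120 → 1651
→ [1141, 1138, 1489, 1651]
Period 2.
Births: 1138 × 0.281 = 320  |  1489 × 0.391 = 582 ⇒ total 902
20–39: 1141 × 0.973 = 1110
40–59: 1138 × 0.964 = 1097
60–79: 1489 × 0.951 = 1416
Net migration: 40–59 − 265 → 832; 60–79 + 120 → 1536
→ [902, 1110, 832, 1536]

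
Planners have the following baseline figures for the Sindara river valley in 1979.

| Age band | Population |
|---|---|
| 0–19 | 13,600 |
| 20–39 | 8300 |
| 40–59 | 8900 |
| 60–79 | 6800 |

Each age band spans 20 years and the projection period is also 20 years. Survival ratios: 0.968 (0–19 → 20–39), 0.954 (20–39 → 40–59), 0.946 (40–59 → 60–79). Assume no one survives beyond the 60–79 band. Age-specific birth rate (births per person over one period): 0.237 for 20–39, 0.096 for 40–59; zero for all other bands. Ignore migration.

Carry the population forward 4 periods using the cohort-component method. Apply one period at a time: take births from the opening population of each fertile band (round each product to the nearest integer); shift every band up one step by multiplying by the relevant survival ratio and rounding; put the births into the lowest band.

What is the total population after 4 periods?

8981

Let band 1 be 0–19 through band 4 = 60–79.
Period 1:
Births: 8300 × 0.237 = 1967 ; 8900 × 0.096 = 854 → 2821
Band 2: 13600 × 0.968 = 13165
Band 3: 8300 × 0.954 = 7918
Band 4: 8900 × 0.946 = 8419
Population now: 0–19=2821, 20–39=13165, 40–59=7918, 60–79=8419
Period 2:
Births: 13165 × 0.237 = 3120 ; 7918 × 0.096 = 760 → 3880
Band 2: 2821 × 0.968 = 2731
Band 3: 13165 × 0.954 = 12559
Band 4: 7918 × 0.946 = 7490
Population now: 0–19=3880, 20–39=2731, 40–59=12559, 60–79=7490
Period 3:
Births: 2731 × 0.237 = 647 ; 12559 × 0.096 = 1206 → 1853
Band 2: 3880 × 0.968 = 3756
Band 3: 2731 × 0.954 = 2605
Band 4: 12559 × 0.946 = 11881
Population now: 0–19=1853, 20–39=3756, 40–59=2605, 60–79=11881
Period 4:
Births: 3756 × 0.237 = 890 ; 2605 × 0.096 = 250 → 1140
Band 2: 1853 × 0.968 = 1794
Band 3: 3756 × 0.954 = 3583
Band 4: 2605 × 0.946 = 2464
Population now: 0–19=1140, 20–39=1794, 40–59=3583, 60–79=2464
Total after period 4: 1140 + 1794 + 3583 + 2464 = 8981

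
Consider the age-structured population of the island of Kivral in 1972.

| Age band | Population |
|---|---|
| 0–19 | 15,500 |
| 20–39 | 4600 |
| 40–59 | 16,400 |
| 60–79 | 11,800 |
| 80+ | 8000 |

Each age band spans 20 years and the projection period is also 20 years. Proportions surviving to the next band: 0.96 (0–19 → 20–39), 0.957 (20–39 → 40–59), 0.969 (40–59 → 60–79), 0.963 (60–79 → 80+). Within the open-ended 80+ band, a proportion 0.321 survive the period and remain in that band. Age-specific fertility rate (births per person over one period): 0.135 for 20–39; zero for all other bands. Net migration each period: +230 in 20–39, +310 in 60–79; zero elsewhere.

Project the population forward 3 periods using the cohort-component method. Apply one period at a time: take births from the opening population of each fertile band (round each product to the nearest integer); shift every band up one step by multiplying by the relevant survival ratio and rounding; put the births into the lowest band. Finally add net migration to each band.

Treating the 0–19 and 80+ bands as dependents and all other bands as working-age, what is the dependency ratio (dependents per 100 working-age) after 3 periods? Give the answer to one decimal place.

Period 1.
Births: 4600 × 0.135 = 621
20–39: 15500 × 0.96 = 14880
40–59: 4600 × 0.957 = 4402
60–79: 16400 × 0.969 = 15892
80+: 11800 × 0.963 + 8000 × 0.321 = 11363 + 2568 = 13931
Net migration: 20–39 + 230 → 15110; 60–79 + 310 → 16202
End of period: [621, 15110, 4402, 16202, 13931]
Period 2.
Births: 15110 × 0.135 = 2040
20–39: 621 × 0.96 = 596
40–59: 15110 × 0.957 = 14460
60–79: 4402 × 0.969 = 4266
80+: 16202 × 0.963 + 13931 × 0.321 = 15603 + 4472 = 20075
Net migration: 20–39 + 230 → 826; 60–79 + 310 → 4576
End of period: [2040, 826, 14460, 4576, 20075]
Period 3.
Births: 826 × 0.135 = 112
20–39: 2040 × 0.96 = 1958
40–59: 826 × 0.957 = 790
60–79: 14460 × 0.969 = 14012
80+: 4576 × 0.963 + 20075 × 0.321 = 4407 + 6444 = 10851
Net migration: 20–39 + 230 → 2188; 60–79 + 310 → 14322
End of period: [112, 2188, 790, 14322, 10851]
Dependents (band 0–19 + band 80+) = 112 + 10851 = 10963; working-age = 17300; ratio = 10963/17300 × 100 = 63.4

63.4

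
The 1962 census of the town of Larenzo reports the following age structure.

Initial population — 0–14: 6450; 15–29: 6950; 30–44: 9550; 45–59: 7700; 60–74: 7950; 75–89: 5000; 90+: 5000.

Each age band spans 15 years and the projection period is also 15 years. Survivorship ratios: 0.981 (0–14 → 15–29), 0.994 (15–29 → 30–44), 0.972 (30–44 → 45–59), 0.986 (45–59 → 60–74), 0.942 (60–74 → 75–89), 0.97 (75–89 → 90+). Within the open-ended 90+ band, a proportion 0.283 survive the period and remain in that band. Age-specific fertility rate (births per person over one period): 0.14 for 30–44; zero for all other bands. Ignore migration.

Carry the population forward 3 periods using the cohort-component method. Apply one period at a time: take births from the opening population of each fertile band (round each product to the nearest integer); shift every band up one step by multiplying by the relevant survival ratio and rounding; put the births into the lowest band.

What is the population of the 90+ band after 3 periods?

9494

Call the bands 1 to 7, youngest first.
After projecting period 1:
Births: 9550 * 0.14 = 1337
Band 2: 6450 * 0.981 = 6327
Band 3: 6950 * 0.994 = 6908
Band 4: 9550 * 0.972 = 9283
Band 5: 7700 * 0.986 = 7592
Band 6: 7950 * 0.942 = 7489
Band 7: 5000 * 0.97 + 5000 * 0.283 = 4850 + 1415 = 6265
Population now: 0–14=1337, 15–29=6327, 30–44=6908, 45–59=9283, 60–74=7592, 75–89=7489, 90+=6265
After projecting period 2:
Births: 6908 * 0.14 = 967
Band 2: 1337 * 0.981 = 1312
Band 3: 6327 * 0.994 = 6289
Band 4: 6908 * 0.972 = 6715
Band 5: 9283 * 0.986 = 9153
Band 6: 7592 * 0.942 = 7152
Band 7: 7489 * 0.97 + 6265 * 0.283 = 7264 + 1773 = 9037
Population now: 0–14=967, 15–29=1312, 30–44=6289, 45–59=6715, 60–74=9153, 75–89=7152, 90+=9037
After projecting period 3:
Births: 6289 * 0.14 = 880
Band 2: 967 * 0.981 = 949
Band 3: 1312 * 0.994 = 1304
Band 4: 6289 * 0.972 = 6113
Band 5: 6715 * 0.986 = 6621
Band 6: 9153 * 0.942 = 8622
Band 7: 7152 * 0.97 + 9037 * 0.283 = 6937 + 2557 = 9494
Population now: 0–14=880, 15–29=949, 30–44=1304, 45–59=6113, 60–74=6621, 75–89=8622, 90+=9494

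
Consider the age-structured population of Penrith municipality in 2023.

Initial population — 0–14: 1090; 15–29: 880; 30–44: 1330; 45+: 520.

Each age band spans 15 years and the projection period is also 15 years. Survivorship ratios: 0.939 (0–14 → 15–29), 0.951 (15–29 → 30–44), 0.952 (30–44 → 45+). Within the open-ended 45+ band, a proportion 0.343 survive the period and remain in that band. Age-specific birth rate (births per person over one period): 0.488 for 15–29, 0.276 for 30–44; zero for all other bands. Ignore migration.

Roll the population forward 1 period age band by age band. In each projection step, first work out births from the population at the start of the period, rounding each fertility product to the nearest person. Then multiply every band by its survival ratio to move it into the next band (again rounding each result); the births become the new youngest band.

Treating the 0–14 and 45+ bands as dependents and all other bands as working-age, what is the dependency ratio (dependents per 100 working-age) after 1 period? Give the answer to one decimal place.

120.4

Numbering the groups 1..4 from youngest to oldest:
After projecting period 1:
Births: 880 * 0.488 = 429 ; 1330 * 0.276 = 367 — total 796
Group 2: 1090 * 0.939 = 1024
Group 3: 880 * 0.951 = 837
Group 4: 1330 * 0.952 + 520 * 0.343 = 1266 + 178 = 1444
→ [796, 1024, 837, 1444]
Dependents (band 0–14 + band 45+) = 796 + 1444 = 2240; working-age = 1861; ratio = 2240/1861 × 100 = 120.4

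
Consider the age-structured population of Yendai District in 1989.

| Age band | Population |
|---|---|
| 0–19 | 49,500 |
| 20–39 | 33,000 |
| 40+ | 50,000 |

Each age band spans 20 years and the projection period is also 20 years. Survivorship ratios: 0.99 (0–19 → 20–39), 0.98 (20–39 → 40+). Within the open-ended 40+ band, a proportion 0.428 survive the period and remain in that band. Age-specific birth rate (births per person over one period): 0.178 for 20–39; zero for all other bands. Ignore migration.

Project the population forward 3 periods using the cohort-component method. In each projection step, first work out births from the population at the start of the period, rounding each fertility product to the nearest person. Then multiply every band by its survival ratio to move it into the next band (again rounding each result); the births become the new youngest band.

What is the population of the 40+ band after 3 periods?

[period 1]
Births: 33000 × 0.178 = 5874
20–39: 49500 × 0.99 = 49005
40+: 33000 × 0.98 + 50000 × 0.428 = 32340 + 21400 = 53740
→ [5874, 49005, 53740]
[period 2]
Births: 49005 × 0.178 = 8723
20–39: 5874 × 0.99 = 5815
40+: 49005 × 0.98 + 53740 × 0.428 = 48025 + 23001 = 71026
→ [8723, 5815, 71026]
[period 3]
Births: 5815 × 0.178 = 1035
20–39: 8723 × 0.99 = 8636
40+: 5815 × 0.98 + 71026 × 0.428 = 5699 + 30399 = 36098
→ [1035, 8636, 36098]

36098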